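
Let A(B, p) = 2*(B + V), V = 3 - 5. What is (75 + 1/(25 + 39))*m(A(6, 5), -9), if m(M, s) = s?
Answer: -43209/64 ≈ -675.14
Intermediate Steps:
V = -2
A(B, p) = -4 + 2*B (A(B, p) = 2*(B - 2) = 2*(-2 + B) = -4 + 2*B)
(75 + 1/(25 + 39))*m(A(6, 5), -9) = (75 + 1/(25 + 39))*(-9) = (75 + 1/64)*(-9) = (4801/64)*(-9) = -43209/64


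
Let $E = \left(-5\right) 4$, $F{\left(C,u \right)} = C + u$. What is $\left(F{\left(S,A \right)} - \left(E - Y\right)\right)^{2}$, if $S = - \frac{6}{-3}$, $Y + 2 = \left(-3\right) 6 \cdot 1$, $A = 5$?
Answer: $49$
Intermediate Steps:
$Y = -20$ ($Y = -2 + \left(-3\right) 6 \cdot 1 = -2 - 18 = -20$)
$S = 2$ ($S = \left(-6\right) \left(- \frac{1}{3}\right) = 2$)
$E = -20$
$\left(F{\left(S,A \right)} - \left(E - Y\right)\right)^{2} = \left(\left(2 + 5\right) - 0\right)^{2} = \left(7 + \left(-20 + 20\right)\right)^{2} = \left(7 + 0\right)^{2} = 7^{2} = 49$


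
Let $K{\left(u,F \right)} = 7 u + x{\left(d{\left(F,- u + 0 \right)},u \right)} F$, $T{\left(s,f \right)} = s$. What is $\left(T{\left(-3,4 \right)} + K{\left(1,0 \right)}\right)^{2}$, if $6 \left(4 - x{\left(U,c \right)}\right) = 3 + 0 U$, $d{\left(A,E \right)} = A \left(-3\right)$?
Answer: $16$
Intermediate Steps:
$d{\left(A,E \right)} = - 3 A$
$x{\left(U,c \right)} = \frac{7}{2}$ ($x{\left(U,c \right)} = 4 - \frac{3 + 0 U}{6} = 4 - \frac{3 + 0}{6} = 4 - \frac{1}{2} = \frac{7}{2}$)
$K{\left(u,F \right)} = 7 u + \frac{7 F}{2}$
$\left(T{\left(-3,4 \right)} + K{\left(1,0 \right)}\right)^{2} = \left(-3 + \left(7 \cdot 1 + \frac{7}{2} \cdot 0\right)\right)^{2} = \left(-3 + \left(7 + 0\right)\right)^{2} = \left(-3 + 7\right)^{2} = 4^{2} = 16$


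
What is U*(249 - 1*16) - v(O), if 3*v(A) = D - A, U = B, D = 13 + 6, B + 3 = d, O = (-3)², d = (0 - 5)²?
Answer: 15368/3 ≈ 5122.7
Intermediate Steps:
d = 25 (d = (-5)² = 25)
O = 9
B = 22 (B = -3 + 25 = 22)
D = 19
U = 22
v(A) = 19/3 - A/3 (v(A) = (19 - A)/3 = 19/3 - A/3)
U*(249 - 1*16) - v(O) = 22*(249 - 1*16) - (19/3 - ⅓*9) = 22*(249 - 16) - (19/3 - 3) = 22*233 - 1*10/3 = 5126 - 10/3 = 15368/3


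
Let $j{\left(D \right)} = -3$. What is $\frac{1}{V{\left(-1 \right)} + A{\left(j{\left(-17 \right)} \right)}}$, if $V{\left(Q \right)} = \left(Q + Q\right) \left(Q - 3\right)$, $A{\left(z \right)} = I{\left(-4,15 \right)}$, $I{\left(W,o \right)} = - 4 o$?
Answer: $- \frac{1}{52} \approx -0.019231$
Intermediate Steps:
$A{\left(z \right)} = -60$ ($A{\left(z \right)} = \left(-4\right) 15 = -60$)
$V{\left(Q \right)} = 2 Q \left(-3 + Q\right)$
$\frac{1}{V{\left(-1 \right)} + A{\left(j{\left(-17 \right)} \right)}} = \frac{1}{2 \left(-1\right) \left(-3 - 1\right) - 60} = \frac{1}{2 \left(-1\right) \left(-4\right) - 60} = \frac{1}{8 - 60} = \frac{1}{-52} = - \frac{1}{52}$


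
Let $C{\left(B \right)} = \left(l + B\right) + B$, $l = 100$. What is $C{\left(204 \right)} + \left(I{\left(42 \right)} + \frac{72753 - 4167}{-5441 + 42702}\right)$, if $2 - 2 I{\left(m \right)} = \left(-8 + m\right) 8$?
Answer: $\frac{1995277}{5323} \approx 374.84$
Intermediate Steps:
$I{\left(m \right)} = 33 - 4 m$ ($I{\left(m \right)} = 1 - \frac{\left(-8 + m\right) 8}{2} = 1 - \frac{-64 + 8 m}{2} = 1 - \left(-32 + 4 m\right) = 33 - 4 m$)
$C{\left(B \right)} = 100 + 2 B$ ($C{\left(B \right)} = \left(100 + B\right) + B = 100 + 2 B$)
$C{\left(204 \right)} + \left(I{\left(42 \right)} + \frac{72753 - 4167}{-5441 + 42702}\right) = \left(100 + 2 \cdot 204\right) + \left(\left(33 - 168\right) + \frac{72753 - 4167}{-5441 + 42702}\right) = \left(100 + 408\right) + \left(\left(33 - 168\right) + \frac{68586}{37261}\right) = 508 + \left(-135 + 68586 \cdot \frac{1}{37261}\right) = 508 + \left(-135 + \frac{9798}{5323}\right) = 508 - \frac{708807}{5323} = \frac{1995277}{5323}$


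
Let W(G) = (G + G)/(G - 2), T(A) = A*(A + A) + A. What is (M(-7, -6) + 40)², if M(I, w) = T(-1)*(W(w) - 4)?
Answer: 5625/4 ≈ 1406.3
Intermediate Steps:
T(A) = A + 2*A² (T(A) = A*(2*A) + A = 2*A² + A = A + 2*A²)
W(G) = 2*G/(-2 + G) (W(G) = (2*G)/(-2 + G) = 2*G/(-2 + G))
M(I, w) = -4 + 2*w/(-2 + w) (M(I, w) = (-(1 + 2*(-1)))*(2*w/(-2 + w) - 4) = (-(1 - 2))*(-4 + 2*w/(-2 + w)) = (-1*(-1))*(-4 + 2*w/(-2 + w)) = 1*(-4 + 2*w/(-2 + w)) = -4 + 2*w/(-2 + w))
(M(-7, -6) + 40)² = (2*(4 - 1*(-6))/(-2 - 6) + 40)² = (2*(4 + 6)/(-8) + 40)² = (2*(-⅛)*10 + 40)² = (-5/2 + 40)² = (75/2)² = 5625/4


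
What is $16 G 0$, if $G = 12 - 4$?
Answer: $0$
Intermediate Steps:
$G = 8$ ($G = 12 - 4 = 8$)
$16 G 0 = 16 \cdot 8 \cdot 0 = 128 \cdot 0 = 0$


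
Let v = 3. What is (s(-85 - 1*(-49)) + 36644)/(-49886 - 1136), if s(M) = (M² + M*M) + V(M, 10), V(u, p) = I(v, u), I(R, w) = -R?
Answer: -39233/51022 ≈ -0.76894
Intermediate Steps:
V(u, p) = -3 (V(u, p) = -1*3 = -3)
s(M) = -3 + 2*M² (s(M) = (M² + M*M) - 3 = (M² + M²) - 3 = 2*M² - 3 = -3 + 2*M²)
(s(-85 - 1*(-49)) + 36644)/(-49886 - 1136) = ((-3 + 2*(-85 - 1*(-49))²) + 36644)/(-49886 - 1136) = ((-3 + 2*(-85 + 49)²) + 36644)/(-51022) = ((-3 + 2*(-36)²) + 36644)*(-1/51022) = ((-3 + 2*1296) + 36644)*(-1/51022) = ((-3 + 2592) + 36644)*(-1/51022) = (2589 + 36644)*(-1/51022) = 39233*(-1/51022) = -39233/51022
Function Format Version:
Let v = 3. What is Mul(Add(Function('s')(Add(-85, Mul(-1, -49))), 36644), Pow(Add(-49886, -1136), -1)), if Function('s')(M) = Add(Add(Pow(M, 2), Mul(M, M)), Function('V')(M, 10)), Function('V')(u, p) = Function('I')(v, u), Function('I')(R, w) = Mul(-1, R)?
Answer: Rational(-39233, 51022) ≈ -0.76894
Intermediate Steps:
Function('V')(u, p) = -3 (Function('V')(u, p) = Mul(-1, 3) = -3)
Function('s')(M) = Add(-3, Mul(2, Pow(M, 2))) (Function('s')(M) = Add(Add(Pow(M, 2), Mul(M, M)), -3) = Add(Add(Pow(M, 2), Pow(M, 2)), -3) = Add(Mul(2, Pow(M, 2)), -3) = Add(-3, Mul(2, Pow(M, 2))))
Mul(Add(Function('s')(Add(-85, Mul(-1, -49))), 36644), Pow(Add(-49886, -1136), -1)) = Mul(Add(Add(-3, Mul(2, Pow(Add(-85, Mul(-1, -49)), 2))), 36644), Pow(Add(-49886, -1136), -1)) = Mul(Add(Add(-3, Mul(2, Pow(Add(-85, 49), 2))), 36644), Pow(-51022, -1)) = Mul(Add(Add(-3, Mul(2, Pow(-36, 2))), 36644), Rational(-1, 51022)) = Mul(Add(Add(-3, Mul(2, 1296)), 36644), Rational(-1, 51022)) = Mul(Add(Add(-3, 2592), 36644), Rational(-1, 51022)) = Mul(Add(2589, 36644), Rational(-1, 51022)) = Mul(39233, Rational(-1, 51022)) = Rational(-39233, 51022)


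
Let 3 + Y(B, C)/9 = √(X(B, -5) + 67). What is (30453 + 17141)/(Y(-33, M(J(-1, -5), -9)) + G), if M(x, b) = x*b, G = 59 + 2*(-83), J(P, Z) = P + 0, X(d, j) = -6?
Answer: -6377596/13015 - 428346*√61/13015 ≈ -747.07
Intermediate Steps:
J(P, Z) = P
G = -107 (G = 59 - 166 = -107)
M(x, b) = b*x
Y(B, C) = -27 + 9*√61 (Y(B, C) = -27 + 9*√(-6 + 67) = -27 + 9*√61)
(30453 + 17141)/(Y(-33, M(J(-1, -5), -9)) + G) = (30453 + 17141)/((-27 + 9*√61) - 107) = 47594/(-134 + 9*√61)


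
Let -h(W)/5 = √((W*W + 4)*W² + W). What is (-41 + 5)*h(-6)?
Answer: 180*√1434 ≈ 6816.3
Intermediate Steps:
h(W) = -5*√(W + W²*(4 + W²)) (h(W) = -5*√((W*W + 4)*W² + W) = -5*√((W² + 4)*W² + W) = -5*√((4 + W²)*W² + W) = -5*√(W²*(4 + W²) + W) = -5*√(W + W²*(4 + W²)))
(-41 + 5)*h(-6) = (-41 + 5)*(-5*√6*√(23 + 216)) = -(-180)*√(-6*(1 - 216 - 24)) = -(-180)*√(-6*(-239)) = -(-180)*√1434 = 180*√1434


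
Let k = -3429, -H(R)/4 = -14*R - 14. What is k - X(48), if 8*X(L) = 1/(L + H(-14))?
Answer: -18653759/5440 ≈ -3429.0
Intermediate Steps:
H(R) = 56 + 56*R (H(R) = -4*(-14*R - 14) = -4*(-14 - 14*R) = 56 + 56*R)
X(L) = 1/(8*(-728 + L)) (X(L) = 1/(8*(L + (56 + 56*(-14)))) = 1/(8*(L + (56 - 784))) = 1/(8*(L - 728)) = 1/(8*(-728 + L)))
k - X(48) = -3429 - 1/(8*(-728 + 48)) = -3429 - 1/(8*(-680)) = -3429 - (-1)/(8*680) = -3429 - 1*(-1/5440) = -3429 + 1/5440 = -18653759/5440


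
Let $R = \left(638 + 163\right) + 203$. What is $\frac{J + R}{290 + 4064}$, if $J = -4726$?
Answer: $- \frac{1861}{2177} \approx -0.85485$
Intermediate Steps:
$R = 1004$ ($R = 801 + 203 = 1004$)
$\frac{J + R}{290 + 4064} = \frac{-4726 + 1004}{290 + 4064} = - \frac{3722}{4354} = \left(-3722\right) \frac{1}{4354} = - \frac{1861}{2177}$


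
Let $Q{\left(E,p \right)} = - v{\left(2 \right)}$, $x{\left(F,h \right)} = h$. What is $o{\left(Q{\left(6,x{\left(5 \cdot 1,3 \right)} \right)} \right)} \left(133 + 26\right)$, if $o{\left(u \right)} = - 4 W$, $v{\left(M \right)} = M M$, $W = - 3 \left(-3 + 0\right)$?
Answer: $-5724$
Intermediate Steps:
$W = 9$ ($W = \left(-3\right) \left(-3\right) = 9$)
$v{\left(M \right)} = M^{2}$
$Q{\left(E,p \right)} = -4$ ($Q{\left(E,p \right)} = - 2^{2} = \left(-1\right) 4 = -4$)
$o{\left(u \right)} = -36$ ($o{\left(u \right)} = \left(-4\right) 9 = -36$)
$o{\left(Q{\left(6,x{\left(5 \cdot 1,3 \right)} \right)} \right)} \left(133 + 26\right) = - 36 \left(133 + 26\right) = \left(-36\right) 159 = -5724$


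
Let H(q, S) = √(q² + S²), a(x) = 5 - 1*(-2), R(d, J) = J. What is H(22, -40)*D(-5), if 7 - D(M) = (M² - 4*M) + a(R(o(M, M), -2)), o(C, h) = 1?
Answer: -90*√521 ≈ -2054.3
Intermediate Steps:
a(x) = 7 (a(x) = 5 + 2 = 7)
D(M) = -M² + 4*M (D(M) = 7 - ((M² - 4*M) + 7) = 7 - (7 + M² - 4*M) = 7 + (-7 - M² + 4*M) = -M² + 4*M)
H(q, S) = √(S² + q²)
H(22, -40)*D(-5) = √((-40)² + 22²)*(-5*(4 - 1*(-5))) = √(1600 + 484)*(-5*(4 + 5)) = √2084*(-5*9) = (2*√521)*(-45) = -90*√521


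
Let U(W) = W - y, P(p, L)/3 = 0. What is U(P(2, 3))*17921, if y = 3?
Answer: -53763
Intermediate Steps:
P(p, L) = 0 (P(p, L) = 3*0 = 0)
U(W) = -3 + W (U(W) = W - 1*3 = W - 3 = -3 + W)
U(P(2, 3))*17921 = (-3 + 0)*17921 = -3*17921 = -53763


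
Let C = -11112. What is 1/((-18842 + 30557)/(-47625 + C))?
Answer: -19579/3905 ≈ -5.0138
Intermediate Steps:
1/((-18842 + 30557)/(-47625 + C)) = 1/((-18842 + 30557)/(-47625 - 11112)) = 1/(11715/(-58737)) = 1/(11715*(-1/58737)) = 1/(-3905/19579) = -19579/3905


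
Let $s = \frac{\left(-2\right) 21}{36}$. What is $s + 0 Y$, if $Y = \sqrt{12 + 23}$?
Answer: $- \frac{7}{6} \approx -1.1667$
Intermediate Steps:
$s = - \frac{7}{6}$ ($s = \left(-42\right) \frac{1}{36} = - \frac{7}{6} \approx -1.1667$)
$Y = \sqrt{35} \approx 5.9161$
$s + 0 Y = - \frac{7}{6} + 0 \sqrt{35} = - \frac{7}{6} + 0 = - \frac{7}{6}$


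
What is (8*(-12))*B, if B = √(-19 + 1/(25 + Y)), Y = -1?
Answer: -8*I*√2730 ≈ -418.0*I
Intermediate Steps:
B = I*√2730/12 (B = √(-19 + 1/(25 - 1)) = √(-19 + 1/24) = √(-455/24) = I*√2730/12 ≈ 4.3541*I)
(8*(-12))*B = (8*(-12))*(I*√2730/12) = -8*I*√2730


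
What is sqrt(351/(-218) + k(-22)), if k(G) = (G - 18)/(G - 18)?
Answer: I*sqrt(28994)/218 ≈ 0.78108*I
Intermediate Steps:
k(G) = 1 (k(G) = (-18 + G)/(-18 + G) = 1)
sqrt(351/(-218) + k(-22)) = sqrt(351/(-218) + 1) = sqrt(351*(-1/218) + 1) = sqrt(-351/218 + 1) = sqrt(-133/218) = I*sqrt(28994)/218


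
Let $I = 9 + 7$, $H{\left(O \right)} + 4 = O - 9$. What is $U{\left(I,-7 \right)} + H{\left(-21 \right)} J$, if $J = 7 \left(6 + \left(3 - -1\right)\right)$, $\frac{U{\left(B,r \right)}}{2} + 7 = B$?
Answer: $-2362$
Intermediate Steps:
$H{\left(O \right)} = -13 + O$ ($H{\left(O \right)} = -4 + \left(O - 9\right) = -4 + \left(-9 + O\right) = -13 + O$)
$I = 16$
$U{\left(B,r \right)} = -14 + 2 B$
$J = 70$ ($J = 7 \left(6 + \left(3 + 1\right)\right) = 7 \left(6 + 4\right) = 7 \cdot 10 = 70$)
$U{\left(I,-7 \right)} + H{\left(-21 \right)} J = \left(-14 + 2 \cdot 16\right) + \left(-13 - 21\right) 70 = \left(-14 + 32\right) - 2380 = 18 - 2380 = -2362$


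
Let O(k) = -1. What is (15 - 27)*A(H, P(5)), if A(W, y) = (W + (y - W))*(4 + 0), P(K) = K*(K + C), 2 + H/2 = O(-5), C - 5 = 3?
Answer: -3120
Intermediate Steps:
C = 8 (C = 5 + 3 = 8)
H = -6 (H = -4 + 2*(-1) = -4 - 2 = -6)
P(K) = K*(8 + K) (P(K) = K*(K + 8) = K*(8 + K))
A(W, y) = 4*y (A(W, y) = y*4 = 4*y)
(15 - 27)*A(H, P(5)) = (15 - 27)*(4*(5*(8 + 5))) = -48*5*13 = -48*65 = -12*260 = -3120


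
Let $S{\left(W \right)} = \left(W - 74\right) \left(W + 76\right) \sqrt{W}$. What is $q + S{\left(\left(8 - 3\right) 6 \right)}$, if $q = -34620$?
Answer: $-34620 - 4664 \sqrt{30} \approx -60166.0$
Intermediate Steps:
$S{\left(W \right)} = \sqrt{W} \left(-74 + W\right) \left(76 + W\right)$ ($S{\left(W \right)} = \left(-74 + W\right) \left(76 + W\right) \sqrt{W} = \sqrt{W} \left(-74 + W\right) \left(76 + W\right)$)
$q + S{\left(\left(8 - 3\right) 6 \right)} = -34620 + \sqrt{\left(8 - 3\right) 6} \left(-5624 + \left(\left(8 - 3\right) 6\right)^{2} + 2 \left(8 - 3\right) 6\right) = -34620 + \sqrt{5 \cdot 6} \left(-5624 + \left(5 \cdot 6\right)^{2} + 2 \cdot 5 \cdot 6\right) = -34620 + \sqrt{30} \left(-5624 + 30^{2} + 2 \cdot 30\right) = -34620 + \sqrt{30} \left(-5624 + 900 + 60\right) = -34620 + \sqrt{30} \left(-4664\right) = -34620 - 4664 \sqrt{30}$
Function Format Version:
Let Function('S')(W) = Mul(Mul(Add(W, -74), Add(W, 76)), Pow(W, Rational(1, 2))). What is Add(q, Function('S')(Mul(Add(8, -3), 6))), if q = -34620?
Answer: Add(-34620, Mul(-4664, Pow(30, Rational(1, 2)))) ≈ -60166.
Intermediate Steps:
Function('S')(W) = Mul(Pow(W, Rational(1, 2)), Add(-74, W), Add(76, W)) (Function('S')(W) = Mul(Mul(Add(-74, W), Add(76, W)), Pow(W, Rational(1, 2))) = Mul(Pow(W, Rational(1, 2)), Add(-74, W), Add(76, W)))
Add(q, Function('S')(Mul(Add(8, -3), 6))) = Add(-34620, Mul(Pow(Mul(Add(8, -3), 6), Rational(1, 2)), Add(-5624, Pow(Mul(Add(8, -3), 6), 2), Mul(2, Mul(Add(8, -3), 6))))) = Add(-34620, Mul(Pow(Mul(5, 6), Rational(1, 2)), Add(-5624, Pow(Mul(5, 6), 2), Mul(2, Mul(5, 6))))) = Add(-34620, Mul(Pow(30, Rational(1, 2)), Add(-5624, Pow(30, 2), Mul(2, 30)))) = Add(-34620, Mul(Pow(30, Rational(1, 2)), Add(-5624, 900, 60))) = Add(-34620, Mul(Pow(30, Rational(1, 2)), -4664)) = Add(-34620, Mul(-4664, Pow(30, Rational(1, 2))))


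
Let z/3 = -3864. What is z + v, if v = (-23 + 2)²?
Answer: -11151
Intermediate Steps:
z = -11592 (z = 3*(-3864) = -11592)
v = 441 (v = (-21)² = 441)
z + v = -11592 + 441 = -11151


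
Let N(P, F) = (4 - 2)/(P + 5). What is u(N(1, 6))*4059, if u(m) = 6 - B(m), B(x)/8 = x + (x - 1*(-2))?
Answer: -62238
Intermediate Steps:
B(x) = 16 + 16*x (B(x) = 8*(x + (x - 1*(-2))) = 8*(x + (x + 2)) = 8*(x + (2 + x)) = 8*(2 + 2*x) = 16 + 16*x)
N(P, F) = 2/(5 + P)
u(m) = -10 - 16*m (u(m) = 6 - (16 + 16*m) = 6 + (-16 - 16*m) = -10 - 16*m)
u(N(1, 6))*4059 = (-10 - 32/(5 + 1))*4059 = (-10 - 32/6)*4059 = (-10 - 16*1/3)*4059 = (-10 - 16/3)*4059 = -46/3*4059 = -62238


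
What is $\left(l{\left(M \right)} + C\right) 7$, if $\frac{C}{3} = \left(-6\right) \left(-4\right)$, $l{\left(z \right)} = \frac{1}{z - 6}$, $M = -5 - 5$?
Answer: $\frac{8057}{16} \approx 503.56$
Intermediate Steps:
$M = -10$ ($M = -5 - 5 = -10$)
$l{\left(z \right)} = \frac{1}{-6 + z}$
$C = 72$ ($C = 3 \left(\left(-6\right) \left(-4\right)\right) = 3 \cdot 24 = 72$)
$\left(l{\left(M \right)} + C\right) 7 = \left(\frac{1}{-6 - 10} + 72\right) 7 = \left(\frac{1}{-16} + 72\right) 7 = \left(- \frac{1}{16} + 72\right) 7 = \frac{1151}{16} \cdot 7 = \frac{8057}{16}$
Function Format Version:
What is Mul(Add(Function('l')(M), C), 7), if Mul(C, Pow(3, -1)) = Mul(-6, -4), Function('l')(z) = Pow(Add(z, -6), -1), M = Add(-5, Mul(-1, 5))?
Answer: Rational(8057, 16) ≈ 503.56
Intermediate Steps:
M = -10 (M = Add(-5, -5) = -10)
Function('l')(z) = Pow(Add(-6, z), -1)
C = 72 (C = Mul(3, Mul(-6, -4)) = Mul(3, 24) = 72)
Mul(Add(Function('l')(M), C), 7) = Mul(Add(Pow(Add(-6, -10), -1), 72), 7) = Mul(Add(Pow(-16, -1), 72), 7) = Mul(Add(Rational(-1, 16), 72), 7) = Mul(Rational(1151, 16), 7) = Rational(8057, 16)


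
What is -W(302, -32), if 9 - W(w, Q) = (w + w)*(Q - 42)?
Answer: -44705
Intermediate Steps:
W(w, Q) = 9 - 2*w*(-42 + Q) (W(w, Q) = 9 - (w + w)*(Q - 42) = 9 - 2*w*(-42 + Q))
-W(302, -32) = -(9 + 84*302 - 2*(-32)*302) = -(9 + 25368 + 19328) = -1*44705 = -44705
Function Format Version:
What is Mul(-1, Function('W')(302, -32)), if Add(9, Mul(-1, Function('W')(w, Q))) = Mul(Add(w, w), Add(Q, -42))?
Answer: -44705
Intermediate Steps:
Function('W')(w, Q) = Add(9, Mul(-2, w, Add(-42, Q))) (Function('W')(w, Q) = Add(9, Mul(-1, Mul(Add(w, w), Add(Q, -42)))) = Add(9, Mul(-1, Mul(Mul(2, w), Add(-42, Q)))) = Add(9, Mul(-1, Mul(2, w, Add(-42, Q)))) = Add(9, Mul(-2, w, Add(-42, Q))))
Mul(-1, Function('W')(302, -32)) = Mul(-1, Add(9, Mul(84, 302), Mul(-2, -32, 302))) = Mul(-1, Add(9, 25368, 19328)) = Mul(-1, 44705) = -44705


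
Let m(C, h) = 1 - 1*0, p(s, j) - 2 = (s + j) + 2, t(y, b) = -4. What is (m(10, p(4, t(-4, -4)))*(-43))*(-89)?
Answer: 3827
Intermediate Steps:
p(s, j) = 4 + j + s (p(s, j) = 2 + ((s + j) + 2) = 2 + ((j + s) + 2) = 2 + (2 + j + s) = 4 + j + s)
m(C, h) = 1 (m(C, h) = 1 + 0 = 1)
(m(10, p(4, t(-4, -4)))*(-43))*(-89) = (1*(-43))*(-89) = -43*(-89) = 3827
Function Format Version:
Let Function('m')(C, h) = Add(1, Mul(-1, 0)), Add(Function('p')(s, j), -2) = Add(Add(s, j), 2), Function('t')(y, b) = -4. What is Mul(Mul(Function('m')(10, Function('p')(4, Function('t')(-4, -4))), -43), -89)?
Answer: 3827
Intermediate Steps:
Function('p')(s, j) = Add(4, j, s) (Function('p')(s, j) = Add(2, Add(Add(s, j), 2)) = Add(2, Add(Add(j, s), 2)) = Add(2, Add(2, j, s)) = Add(4, j, s))
Function('m')(C, h) = 1 (Function('m')(C, h) = Add(1, 0) = 1)
Mul(Mul(Function('m')(10, Function('p')(4, Function('t')(-4, -4))), -43), -89) = Mul(Mul(1, -43), -89) = Mul(-43, -89) = 3827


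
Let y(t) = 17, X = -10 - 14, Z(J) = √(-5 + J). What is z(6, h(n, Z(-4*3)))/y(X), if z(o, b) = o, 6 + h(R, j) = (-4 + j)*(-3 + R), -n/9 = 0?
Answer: 6/17 ≈ 0.35294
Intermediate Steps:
n = 0 (n = -9*0 = 0)
X = -24
h(R, j) = -6 + (-4 + j)*(-3 + R)
z(6, h(n, Z(-4*3)))/y(X) = 6/17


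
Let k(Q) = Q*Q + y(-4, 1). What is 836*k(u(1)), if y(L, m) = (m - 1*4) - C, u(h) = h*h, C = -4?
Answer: 1672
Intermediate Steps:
u(h) = h²
y(L, m) = m (y(L, m) = (m - 1*4) - 1*(-4) = (m - 4) + 4 = (-4 + m) + 4 = m)
k(Q) = 1 + Q² (k(Q) = Q*Q + 1 = Q² + 1 = 1 + Q²)
836*k(u(1)) = 836*(1 + (1²)²) = 836*(1 + 1²) = 836*(1 + 1) = 836*2 = 1672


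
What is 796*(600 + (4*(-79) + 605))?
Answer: 707644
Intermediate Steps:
796*(600 + (4*(-79) + 605)) = 796*(600 + (-316 + 605)) = 796*(600 + 289) = 796*889 = 707644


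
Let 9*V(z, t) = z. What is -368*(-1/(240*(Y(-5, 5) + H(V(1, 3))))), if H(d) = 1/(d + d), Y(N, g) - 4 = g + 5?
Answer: 46/555 ≈ 0.082883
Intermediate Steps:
Y(N, g) = 9 + g (Y(N, g) = 4 + (g + 5) = 4 + (5 + g) = 9 + g)
V(z, t) = z/9
H(d) = 1/(2*d)
-368*(-1/(240*(Y(-5, 5) + H(V(1, 3))))) = -368*(-1/(240*((9 + 5) + 1/(2*(((⅑)*1)))))) = -368*(-1/(240*(14 + 1/(2*(⅑))))) = -368*(-1/(240*(14 + (½)*9))) = -368*(-1/(240*(14 + 9/2))) = -368/((-240*37/2)) = -368/(-4440) = -368*(-1/4440) = 46/555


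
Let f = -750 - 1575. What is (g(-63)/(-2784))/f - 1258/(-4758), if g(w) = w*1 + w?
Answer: 226171747/855488400 ≈ 0.26438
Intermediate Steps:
g(w) = 2*w (g(w) = w + w = 2*w)
f = -2325
(g(-63)/(-2784))/f - 1258/(-4758) = ((2*(-63))/(-2784))/(-2325) - 1258/(-4758) = -126*(-1/2784)*(-1/2325) - 1258*(-1/4758) = (21/464)*(-1/2325) + 629/2379 = -7/359600 + 629/2379 = 226171747/855488400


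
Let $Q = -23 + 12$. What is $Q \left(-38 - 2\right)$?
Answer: $440$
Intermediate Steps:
$Q = -11$
$Q \left(-38 - 2\right) = - 11 \left(-38 - 2\right) = \left(-11\right) \left(-40\right) = 440$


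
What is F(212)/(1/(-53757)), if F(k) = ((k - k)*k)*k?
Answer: 0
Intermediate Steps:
F(k) = 0 (F(k) = (0*k)*k = 0*k = 0)
F(212)/(1/(-53757)) = 0/(1/(-53757)) = 0/(-1/53757) = 0*(-53757) = 0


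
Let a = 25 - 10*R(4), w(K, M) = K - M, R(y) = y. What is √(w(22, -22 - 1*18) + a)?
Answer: √47 ≈ 6.8557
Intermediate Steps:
a = -15 (a = 25 - 10*4 = 25 - 40 = -15)
√(w(22, -22 - 1*18) + a) = √((22 - (-22 - 1*18)) - 15) = √((22 - (-22 - 18)) - 15) = √((22 - 1*(-40)) - 15) = √((22 + 40) - 15) = √(62 - 15) = √47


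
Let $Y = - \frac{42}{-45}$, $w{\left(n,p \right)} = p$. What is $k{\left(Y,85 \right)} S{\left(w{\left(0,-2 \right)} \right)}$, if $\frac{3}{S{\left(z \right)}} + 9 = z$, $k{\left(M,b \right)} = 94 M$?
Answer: $- \frac{1316}{55} \approx -23.927$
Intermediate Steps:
$Y = \frac{14}{15}$ ($Y = \left(-42\right) \left(- \frac{1}{45}\right) = \frac{14}{15} \approx 0.93333$)
$S{\left(z \right)} = \frac{3}{-9 + z}$
$k{\left(Y,85 \right)} S{\left(w{\left(0,-2 \right)} \right)} = 94 \cdot \frac{14}{15} \frac{3}{-9 - 2} = \frac{1316 \frac{3}{-11}}{15} = \frac{1316 \cdot 3 \left(- \frac{1}{11}\right)}{15} = \frac{1316}{15} \left(- \frac{3}{11}\right) = - \frac{1316}{55}$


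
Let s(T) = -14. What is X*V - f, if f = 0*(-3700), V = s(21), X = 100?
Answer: -1400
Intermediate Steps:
V = -14
f = 0
X*V - f = 100*(-14) - 1*0 = -1400 + 0 = -1400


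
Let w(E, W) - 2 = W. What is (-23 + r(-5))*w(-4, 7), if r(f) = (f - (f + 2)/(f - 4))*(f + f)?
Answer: 273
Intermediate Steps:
w(E, W) = 2 + W
r(f) = 2*f*(f - (2 + f)/(-4 + f)) (r(f) = (f - (2 + f)/(-4 + f))*(2*f) = 2*f*(f - (2 + f)/(-4 + f)))
(-23 + r(-5))*w(-4, 7) = (-23 + 2*(-5)*(-2 + (-5)² - 5*(-5))/(-4 - 5))*(2 + 7) = (-23 + 2*(-5)*(-2 + 25 + 25)/(-9))*9 = (-23 + 2*(-5)*(-⅑)*48)*9 = (-23 + 160/3)*9 = (91/3)*9 = 273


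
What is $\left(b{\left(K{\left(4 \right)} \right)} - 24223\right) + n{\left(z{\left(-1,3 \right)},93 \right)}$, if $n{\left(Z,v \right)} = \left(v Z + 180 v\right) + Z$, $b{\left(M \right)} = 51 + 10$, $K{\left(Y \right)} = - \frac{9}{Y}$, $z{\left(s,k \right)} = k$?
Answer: $-7140$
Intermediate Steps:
$b{\left(M \right)} = 61$
$n{\left(Z,v \right)} = Z + 180 v + Z v$ ($n{\left(Z,v \right)} = \left(Z v + 180 v\right) + Z = \left(180 v + Z v\right) + Z = Z + 180 v + Z v$)
$\left(b{\left(K{\left(4 \right)} \right)} - 24223\right) + n{\left(z{\left(-1,3 \right)},93 \right)} = \left(61 - 24223\right) + \left(3 + 180 \cdot 93 + 3 \cdot 93\right) = -24162 + \left(3 + 16740 + 279\right) = -24162 + 17022 = -7140$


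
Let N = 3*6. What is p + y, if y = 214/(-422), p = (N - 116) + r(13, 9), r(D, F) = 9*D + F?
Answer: 5801/211 ≈ 27.493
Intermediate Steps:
r(D, F) = F + 9*D
N = 18
p = 28 (p = (18 - 116) + (9 + 9*13) = -98 + (9 + 117) = -98 + 126 = 28)
y = -107/211 (y = 214*(-1/422) = -107/211 ≈ -0.50711)
p + y = 28 - 107/211 = 5801/211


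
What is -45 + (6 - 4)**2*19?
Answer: 31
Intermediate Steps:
-45 + (6 - 4)**2*19 = -45 + 2**2*19 = -45 + 4*19 = -45 + 76 = 31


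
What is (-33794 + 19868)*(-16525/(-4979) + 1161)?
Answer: -80731027344/4979 ≈ -1.6214e+7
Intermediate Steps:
(-33794 + 19868)*(-16525/(-4979) + 1161) = -13926*(-16525*(-1/4979) + 1161) = -13926*(16525/4979 + 1161) = -13926*5797144/4979 = -80731027344/4979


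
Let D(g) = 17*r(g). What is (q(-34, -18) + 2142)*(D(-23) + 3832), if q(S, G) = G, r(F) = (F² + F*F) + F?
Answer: 45510948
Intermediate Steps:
r(F) = F + 2*F² (r(F) = (F² + F²) + F = 2*F² + F = F + 2*F²)
D(g) = 17*g*(1 + 2*g) (D(g) = 17*(g*(1 + 2*g)) = 17*g*(1 + 2*g))
(q(-34, -18) + 2142)*(D(-23) + 3832) = (-18 + 2142)*(17*(-23)*(1 + 2*(-23)) + 3832) = 2124*(17*(-23)*(1 - 46) + 3832) = 2124*(17*(-23)*(-45) + 3832) = 2124*(17595 + 3832) = 2124*21427 = 45510948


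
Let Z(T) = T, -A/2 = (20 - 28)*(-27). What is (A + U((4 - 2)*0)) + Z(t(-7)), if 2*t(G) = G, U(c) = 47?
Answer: -777/2 ≈ -388.50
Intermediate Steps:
t(G) = G/2
A = -432 (A = -2*(20 - 28)*(-27) = -(-16)*(-27) = -2*216 = -432)
(A + U((4 - 2)*0)) + Z(t(-7)) = (-432 + 47) + (½)*(-7) = -385 - 7/2 = -777/2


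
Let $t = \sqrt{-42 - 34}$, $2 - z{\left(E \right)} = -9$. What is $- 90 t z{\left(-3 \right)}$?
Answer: $- 1980 i \sqrt{19} \approx - 8630.6 i$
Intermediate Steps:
$z{\left(E \right)} = 11$ ($z{\left(E \right)} = 2 - -9 = 2 + 9 = 11$)
$t = 2 i \sqrt{19}$ ($t = \sqrt{-76} = 2 i \sqrt{19} \approx 8.7178 i$)
$- 90 t z{\left(-3 \right)} = - 90 \cdot 2 i \sqrt{19} \cdot 11 = - 180 i \sqrt{19} \cdot 11 = - 1980 i \sqrt{19}$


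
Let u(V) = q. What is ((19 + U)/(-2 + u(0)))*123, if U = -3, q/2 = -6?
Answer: -984/7 ≈ -140.57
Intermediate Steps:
q = -12 (q = 2*(-6) = -12)
u(V) = -12
((19 + U)/(-2 + u(0)))*123 = ((19 - 3)/(-2 - 12))*123 = (16/(-14))*123 = (16*(-1/14))*123 = -8/7*123 = -984/7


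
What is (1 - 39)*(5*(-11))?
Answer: 2090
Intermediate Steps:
(1 - 39)*(5*(-11)) = -38*(-55) = 2090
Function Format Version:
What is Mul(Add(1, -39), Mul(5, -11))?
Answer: 2090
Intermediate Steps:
Mul(Add(1, -39), Mul(5, -11)) = Mul(-38, -55) = 2090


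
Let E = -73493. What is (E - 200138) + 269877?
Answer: -3754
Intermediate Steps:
(E - 200138) + 269877 = (-73493 - 200138) + 269877 = -273631 + 269877 = -3754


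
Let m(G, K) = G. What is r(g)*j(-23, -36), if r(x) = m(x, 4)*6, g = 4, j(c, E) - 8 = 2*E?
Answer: -1536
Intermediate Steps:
j(c, E) = 8 + 2*E
r(x) = 6*x (r(x) = x*6 = 6*x)
r(g)*j(-23, -36) = (6*4)*(8 + 2*(-36)) = 24*(8 - 72) = 24*(-64) = -1536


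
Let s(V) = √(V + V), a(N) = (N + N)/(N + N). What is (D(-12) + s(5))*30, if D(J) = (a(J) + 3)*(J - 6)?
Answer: -2160 + 30*√10 ≈ -2065.1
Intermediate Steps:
a(N) = 1 (a(N) = (2*N)/((2*N)) = (2*N)*(1/(2*N)) = 1)
D(J) = -24 + 4*J (D(J) = (1 + 3)*(J - 6) = 4*(-6 + J) = -24 + 4*J)
s(V) = √2*√V (s(V) = √(2*V) = √2*√V)
(D(-12) + s(5))*30 = ((-24 + 4*(-12)) + √2*√5)*30 = ((-24 - 48) + √10)*30 = (-72 + √10)*30 = -2160 + 30*√10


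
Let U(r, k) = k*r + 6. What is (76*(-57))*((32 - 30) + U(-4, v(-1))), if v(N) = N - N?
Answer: -34656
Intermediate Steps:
v(N) = 0
U(r, k) = 6 + k*r
(76*(-57))*((32 - 30) + U(-4, v(-1))) = (76*(-57))*((32 - 30) + (6 + 0*(-4))) = -4332*(2 + (6 + 0)) = -4332*(2 + 6) = -4332*8 = -34656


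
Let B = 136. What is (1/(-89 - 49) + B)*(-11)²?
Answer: 2270807/138 ≈ 16455.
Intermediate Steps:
(1/(-89 - 49) + B)*(-11)² = (1/(-89 - 49) + 136)*(-11)² = (1/(-138) + 136)*121 = (-1/138 + 136)*121 = (18767/138)*121 = 2270807/138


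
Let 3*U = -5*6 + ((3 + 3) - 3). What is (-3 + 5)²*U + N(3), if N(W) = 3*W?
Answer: -27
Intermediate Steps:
U = -9 (U = (-5*6 + ((3 + 3) - 3))/3 = (-30 + (6 - 3))/3 = (-30 + 3)/3 = (⅓)*(-27) = -9)
(-3 + 5)²*U + N(3) = (-3 + 5)²*(-9) + 3*3 = 2²*(-9) + 9 = 4*(-9) + 9 = -36 + 9 = -27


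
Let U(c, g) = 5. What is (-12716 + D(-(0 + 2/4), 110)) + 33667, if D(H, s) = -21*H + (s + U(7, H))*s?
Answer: 67223/2 ≈ 33612.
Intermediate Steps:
D(H, s) = -21*H + s*(5 + s) (D(H, s) = -21*H + (s + 5)*s = -21*H + (5 + s)*s = -21*H + s*(5 + s))
(-12716 + D(-(0 + 2/4), 110)) + 33667 = (-12716 + (110² - (-21)*(0 + 2/4) + 5*110)) + 33667 = (-12716 + (12100 - (-21)*(0 + 2*(¼)) + 550)) + 33667 = (-12716 + (12100 - (-21)*(0 + ½) + 550)) + 33667 = (-12716 + (12100 - (-21)/2 + 550)) + 33667 = (-12716 + (12100 - 21*(-½) + 550)) + 33667 = (-12716 + (12100 + 21/2 + 550)) + 33667 = (-12716 + 25321/2) + 33667 = -111/2 + 33667 = 67223/2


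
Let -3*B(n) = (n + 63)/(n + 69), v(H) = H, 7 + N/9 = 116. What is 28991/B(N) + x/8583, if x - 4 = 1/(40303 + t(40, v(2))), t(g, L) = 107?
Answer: -439915449100643/5029165935 ≈ -87473.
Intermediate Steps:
N = 981 (N = -63 + 9*116 = -63 + 1044 = 981)
x = 161641/40410 (x = 4 + 1/(40303 + 107) = 4 + 1/40410 = 161641/40410 ≈ 4.0000)
B(n) = -(63 + n)/(3*(69 + n)) (B(n) = -(n + 63)/(3*(n + 69)) = -(63 + n)/(3*(69 + n)))
28991/B(N) + x/8583 = 28991/(((-63 - 1*981)/(3*(69 + 981)))) + (161641/40410)/8583 = 28991/(((⅓)*(-63 - 981)/1050)) + (161641/40410)*(1/8583) = 28991/(((⅓)*(1/1050)*(-1044))) + 161641/346839030 = 28991/(-58/175) + 161641/346839030 = 28991*(-175/58) + 161641/346839030 = -5073425/58 + 161641/346839030 = -439915449100643/5029165935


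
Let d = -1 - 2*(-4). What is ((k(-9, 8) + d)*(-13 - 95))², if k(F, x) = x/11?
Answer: 84272400/121 ≈ 6.9647e+5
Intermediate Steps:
k(F, x) = x/11 (k(F, x) = x*(1/11) = x/11)
d = 7 (d = -1 + 8 = 7)
((k(-9, 8) + d)*(-13 - 95))² = (((1/11)*8 + 7)*(-13 - 95))² = ((8/11 + 7)*(-108))² = ((85/11)*(-108))² = (-9180/11)² = 84272400/121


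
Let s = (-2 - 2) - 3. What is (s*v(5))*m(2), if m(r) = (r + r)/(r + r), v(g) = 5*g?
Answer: -175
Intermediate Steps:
m(r) = 1 (m(r) = (2*r)/((2*r)) = (2*r)*(1/(2*r)) = 1)
s = -7 (s = -4 - 3 = -7)
(s*v(5))*m(2) = -35*5*1 = -7*25*1 = -175*1 = -175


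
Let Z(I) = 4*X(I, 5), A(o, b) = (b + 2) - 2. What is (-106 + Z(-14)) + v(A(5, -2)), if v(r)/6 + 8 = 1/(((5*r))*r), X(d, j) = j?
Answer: -1337/10 ≈ -133.70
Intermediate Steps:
A(o, b) = b (A(o, b) = (2 + b) - 2 = b)
v(r) = -48 + 6/(5*r**2) (v(r) = -48 + 6*(1/(((5*r))*r)) = -48 + 6*((1/(5*r))/r) = -48 + 6*(1/(5*r**2)) = -48 + 6/(5*r**2))
Z(I) = 20 (Z(I) = 4*5 = 20)
(-106 + Z(-14)) + v(A(5, -2)) = (-106 + 20) + (-48 + (6/5)/(-2)**2) = -86 + (-48 + (6/5)*(1/4)) = -86 + (-48 + 3/10) = -86 - 477/10 = -1337/10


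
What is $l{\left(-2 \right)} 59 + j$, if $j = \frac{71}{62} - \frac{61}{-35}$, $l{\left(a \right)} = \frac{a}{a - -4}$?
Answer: $- \frac{121763}{2170} \approx -56.112$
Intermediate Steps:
$l{\left(a \right)} = \frac{a}{4 + a}$ ($l{\left(a \right)} = \frac{a}{a + 4} = \frac{a}{4 + a}$)
$j = \frac{6267}{2170}$ ($j = 71 \cdot \frac{1}{62} - - \frac{61}{35} = \frac{71}{62} + \frac{61}{35} = \frac{6267}{2170} \approx 2.888$)
$l{\left(-2 \right)} 59 + j = - \frac{2}{4 - 2} \cdot 59 + \frac{6267}{2170} = - \frac{2}{2} \cdot 59 + \frac{6267}{2170} = \left(-2\right) \frac{1}{2} \cdot 59 + \frac{6267}{2170} = \left(-1\right) 59 + \frac{6267}{2170} = -59 + \frac{6267}{2170} = - \frac{121763}{2170}$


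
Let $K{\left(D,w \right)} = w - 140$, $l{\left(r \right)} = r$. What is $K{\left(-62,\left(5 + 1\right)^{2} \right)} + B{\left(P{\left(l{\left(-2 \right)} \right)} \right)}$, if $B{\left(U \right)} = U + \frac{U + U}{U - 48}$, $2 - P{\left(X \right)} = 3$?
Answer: $- \frac{5143}{49} \approx -104.96$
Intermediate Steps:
$K{\left(D,w \right)} = -140 + w$
$P{\left(X \right)} = -1$ ($P{\left(X \right)} = 2 - 3 = -1$)
$B{\left(U \right)} = U + \frac{2 U}{-48 + U}$
$K{\left(-62,\left(5 + 1\right)^{2} \right)} + B{\left(P{\left(l{\left(-2 \right)} \right)} \right)} = \left(-140 + \left(5 + 1\right)^{2}\right) - \frac{-46 - 1}{-48 - 1} = \left(-140 + 6^{2}\right) - \frac{1}{-49} \left(-47\right) = \left(-140 + 36\right) - \left(- \frac{1}{49}\right) \left(-47\right) = -104 - \frac{47}{49} = - \frac{5143}{49}$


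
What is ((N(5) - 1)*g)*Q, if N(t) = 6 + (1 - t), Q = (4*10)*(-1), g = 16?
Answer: -640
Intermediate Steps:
Q = -40 (Q = 40*(-1) = -40)
N(t) = 7 - t
((N(5) - 1)*g)*Q = (((7 - 1*5) - 1)*16)*(-40) = (((7 - 5) - 1)*16)*(-40) = ((2 - 1)*16)*(-40) = (1*16)*(-40) = 16*(-40) = -640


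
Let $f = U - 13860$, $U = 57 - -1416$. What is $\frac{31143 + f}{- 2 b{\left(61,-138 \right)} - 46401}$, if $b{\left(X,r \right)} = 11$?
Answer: $- \frac{18756}{46423} \approx -0.40402$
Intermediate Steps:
$U = 1473$ ($U = 57 + 1416 = 1473$)
$f = -12387$ ($f = 1473 - 13860 = -12387$)
$\frac{31143 + f}{- 2 b{\left(61,-138 \right)} - 46401} = \frac{31143 - 12387}{\left(-2\right) 11 - 46401} = \frac{18756}{-22 - 46401} = \frac{18756}{-46423} = 18756 \left(- \frac{1}{46423}\right) = - \frac{18756}{46423}$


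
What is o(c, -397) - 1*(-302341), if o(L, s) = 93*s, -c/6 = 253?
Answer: 265420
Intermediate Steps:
c = -1518 (c = -6*253 = -1518)
o(c, -397) - 1*(-302341) = 93*(-397) - 1*(-302341) = -36921 + 302341 = 265420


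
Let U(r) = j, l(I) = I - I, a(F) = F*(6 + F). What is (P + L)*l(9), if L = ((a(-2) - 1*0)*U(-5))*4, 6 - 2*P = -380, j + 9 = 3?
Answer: 0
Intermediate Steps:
j = -6 (j = -9 + 3 = -6)
P = 193 (P = 3 - 1/2*(-380) = 3 + 190 = 193)
l(I) = 0
U(r) = -6
L = 192 (L = ((-2*(6 - 2) - 1*0)*(-6))*4 = ((-2*4 + 0)*(-6))*4 = ((-8 + 0)*(-6))*4 = -8*(-6)*4 = 48*4 = 192)
(P + L)*l(9) = (193 + 192)*0 = 385*0 = 0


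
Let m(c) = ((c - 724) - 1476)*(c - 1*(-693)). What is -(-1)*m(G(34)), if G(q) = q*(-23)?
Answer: 265398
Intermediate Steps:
G(q) = -23*q
m(c) = (-2200 + c)*(693 + c) (m(c) = ((-724 + c) - 1476)*(c + 693) = (-2200 + c)*(693 + c))
-(-1)*m(G(34)) = -(-1)*(-1524600 + (-23*34)² - (-34661)*34) = -(-1)*(-1524600 + (-782)² - 1507*(-782)) = -(-1)*(-1524600 + 611524 + 1178474) = -(-1)*265398 = -1*(-265398) = 265398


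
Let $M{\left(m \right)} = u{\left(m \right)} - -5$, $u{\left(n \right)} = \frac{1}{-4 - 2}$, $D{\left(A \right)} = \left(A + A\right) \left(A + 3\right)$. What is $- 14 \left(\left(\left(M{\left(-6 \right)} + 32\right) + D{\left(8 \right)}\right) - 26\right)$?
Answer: $- \frac{7847}{3} \approx -2615.7$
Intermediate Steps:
$D{\left(A \right)} = 2 A \left(3 + A\right)$
$u{\left(n \right)} = - \frac{1}{6}$ ($u{\left(n \right)} = \frac{1}{-6} = - \frac{1}{6}$)
$M{\left(m \right)} = \frac{29}{6}$ ($M{\left(m \right)} = - \frac{1}{6} - -5 = - \frac{1}{6} + 5 = \frac{29}{6}$)
$- 14 \left(\left(\left(M{\left(-6 \right)} + 32\right) + D{\left(8 \right)}\right) - 26\right) = - 14 \left(\left(\left(\frac{29}{6} + 32\right) + 2 \cdot 8 \left(3 + 8\right)\right) - 26\right) = - 14 \left(\left(\frac{221}{6} + 2 \cdot 8 \cdot 11\right) - 26\right) = - 14 \left(\left(\frac{221}{6} + 176\right) - 26\right) = - 14 \left(\frac{1277}{6} - 26\right) = \left(-14\right) \frac{1121}{6} = - \frac{7847}{3}$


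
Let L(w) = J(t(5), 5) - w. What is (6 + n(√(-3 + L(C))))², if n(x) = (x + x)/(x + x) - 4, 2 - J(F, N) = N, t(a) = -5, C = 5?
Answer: 9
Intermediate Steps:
J(F, N) = 2 - N
L(w) = -3 - w (L(w) = (2 - 1*5) - w = (2 - 5) - w = -3 - w)
n(x) = -3 (n(x) = (2*x)/((2*x)) - 4 = (2*x)*(1/(2*x)) - 4 = 1 - 4 = -3)
(6 + n(√(-3 + L(C))))² = (6 - 3)² = 3² = 9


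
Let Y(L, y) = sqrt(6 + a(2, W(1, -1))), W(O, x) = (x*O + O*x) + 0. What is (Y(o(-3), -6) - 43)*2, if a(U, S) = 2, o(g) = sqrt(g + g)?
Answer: -86 + 4*sqrt(2) ≈ -80.343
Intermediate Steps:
o(g) = sqrt(2)*sqrt(g) (o(g) = sqrt(2*g) = sqrt(2)*sqrt(g))
W(O, x) = 2*O*x (W(O, x) = (O*x + O*x) + 0 = 2*O*x + 0 = 2*O*x)
Y(L, y) = 2*sqrt(2) (Y(L, y) = sqrt(6 + 2) = sqrt(8) = 2*sqrt(2))
(Y(o(-3), -6) - 43)*2 = (2*sqrt(2) - 43)*2 = (-43 + 2*sqrt(2))*2 = -86 + 4*sqrt(2)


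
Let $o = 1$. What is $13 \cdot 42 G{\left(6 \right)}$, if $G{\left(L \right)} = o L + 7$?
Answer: $7098$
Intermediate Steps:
$G{\left(L \right)} = 7 + L$ ($G{\left(L \right)} = 1 L + 7 = L + 7 = 7 + L$)
$13 \cdot 42 G{\left(6 \right)} = 13 \cdot 42 \left(7 + 6\right) = 546 \cdot 13 = 7098$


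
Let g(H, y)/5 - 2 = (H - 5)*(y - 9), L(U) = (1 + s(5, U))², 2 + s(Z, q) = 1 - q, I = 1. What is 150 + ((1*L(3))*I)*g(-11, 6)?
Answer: 2400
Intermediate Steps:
s(Z, q) = -1 - q (s(Z, q) = -2 + (1 - q) = -1 - q)
L(U) = U² (L(U) = (1 + (-1 - U))² = (-U)² = U²)
g(H, y) = 10 + 5*(-9 + y)*(-5 + H) (g(H, y) = 10 + 5*((H - 5)*(y - 9)) = 10 + 5*((-5 + H)*(-9 + y)) = 10 + 5*((-9 + y)*(-5 + H)) = 10 + 5*(-9 + y)*(-5 + H))
150 + ((1*L(3))*I)*g(-11, 6) = 150 + ((1*3²)*1)*(235 - 45*(-11) - 25*6 + 5*(-11)*6) = 150 + ((1*9)*1)*(235 + 495 - 150 - 330) = 150 + (9*1)*250 = 150 + 9*250 = 150 + 2250 = 2400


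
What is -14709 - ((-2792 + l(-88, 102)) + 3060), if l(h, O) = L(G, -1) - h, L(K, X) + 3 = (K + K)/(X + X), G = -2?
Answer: -15064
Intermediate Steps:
L(K, X) = -3 + K/X (L(K, X) = -3 + (K + K)/(X + X) = -3 + (2*K)/((2*X)) = -3 + (2*K)*(1/(2*X)) = -3 + K/X)
l(h, O) = -1 - h (l(h, O) = (-3 - 2/(-1)) - h = (-3 - 2*(-1)) - h = (-3 + 2) - h = -1 - h)
-14709 - ((-2792 + l(-88, 102)) + 3060) = -14709 - ((-2792 + (-1 - 1*(-88))) + 3060) = -14709 - ((-2792 + (-1 + 88)) + 3060) = -14709 - ((-2792 + 87) + 3060) = -14709 - (-2705 + 3060) = -14709 - 1*355 = -14709 - 355 = -15064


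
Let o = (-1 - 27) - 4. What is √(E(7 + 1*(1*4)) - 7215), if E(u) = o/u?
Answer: I*√873367/11 ≈ 84.958*I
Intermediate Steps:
o = -32 (o = -28 - 4 = -32)
E(u) = -32/u
√(E(7 + 1*(1*4)) - 7215) = √(-32/(7 + 1*(1*4)) - 7215) = √(-32/(7 + 1*4) - 7215) = √(-32/(7 + 4) - 7215) = √(-32/11 - 7215) = √(-79397/11) = I*√873367/11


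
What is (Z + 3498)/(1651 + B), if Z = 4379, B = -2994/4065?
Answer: 10673335/2236107 ≈ 4.7732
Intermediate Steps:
B = -998/1355 (B = -2994*1/4065 = -998/1355 ≈ -0.73653)
(Z + 3498)/(1651 + B) = (4379 + 3498)/(1651 - 998/1355) = 7877/(2236107/1355) = 7877*(1355/2236107) = 10673335/2236107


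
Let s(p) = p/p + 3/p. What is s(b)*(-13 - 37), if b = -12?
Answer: -75/2 ≈ -37.500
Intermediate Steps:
s(p) = 1 + 3/p
s(b)*(-13 - 37) = ((3 - 12)/(-12))*(-13 - 37) = -1/12*(-9)*(-50) = (¾)*(-50) = -75/2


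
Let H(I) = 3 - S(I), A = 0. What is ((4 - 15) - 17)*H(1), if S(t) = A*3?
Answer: -84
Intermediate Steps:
S(t) = 0 (S(t) = 0*3 = 0)
H(I) = 3 (H(I) = 3 - 1*0 = 3 + 0 = 3)
((4 - 15) - 17)*H(1) = ((4 - 15) - 17)*3 = (-11 - 17)*3 = -28*3 = -84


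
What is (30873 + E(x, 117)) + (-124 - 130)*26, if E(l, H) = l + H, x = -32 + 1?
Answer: 24355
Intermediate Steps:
x = -31
E(l, H) = H + l
(30873 + E(x, 117)) + (-124 - 130)*26 = (30873 + (117 - 31)) + (-124 - 130)*26 = (30873 + 86) - 254*26 = 30959 - 6604 = 24355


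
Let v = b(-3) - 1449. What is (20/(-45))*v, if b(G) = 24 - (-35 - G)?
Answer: 5572/9 ≈ 619.11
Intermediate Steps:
b(G) = 59 + G (b(G) = 24 + (35 + G) = 59 + G)
v = -1393 (v = (59 - 3) - 1449 = 56 - 1449 = -1393)
(20/(-45))*v = (20/(-45))*(-1393) = (20*(-1/45))*(-1393) = -4/9*(-1393) = 5572/9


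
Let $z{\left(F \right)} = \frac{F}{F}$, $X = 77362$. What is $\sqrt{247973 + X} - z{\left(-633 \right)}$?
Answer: $-1 + 23 \sqrt{615} \approx 569.38$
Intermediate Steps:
$z{\left(F \right)} = 1$
$\sqrt{247973 + X} - z{\left(-633 \right)} = \sqrt{247973 + 77362} - 1 = \sqrt{325335} - 1 = 23 \sqrt{615} - 1 = -1 + 23 \sqrt{615}$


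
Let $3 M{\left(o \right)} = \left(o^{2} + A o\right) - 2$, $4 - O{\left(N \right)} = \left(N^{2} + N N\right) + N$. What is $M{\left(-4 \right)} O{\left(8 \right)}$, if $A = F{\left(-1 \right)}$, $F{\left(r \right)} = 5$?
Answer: $264$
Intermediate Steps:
$O{\left(N \right)} = 4 - N - 2 N^{2}$ ($O{\left(N \right)} = 4 - \left(\left(N^{2} + N N\right) + N\right) = 4 - \left(\left(N^{2} + N^{2}\right) + N\right) = 4 - \left(2 N^{2} + N\right) = 4 - \left(N + 2 N^{2}\right) = 4 - N - 2 N^{2}$)
$A = 5$
$M{\left(o \right)} = - \frac{2}{3} + \frac{o^{2}}{3} + \frac{5 o}{3}$ ($M{\left(o \right)} = \frac{\left(o^{2} + 5 o\right) - 2}{3} = \frac{-2 + o^{2} + 5 o}{3} = - \frac{2}{3} + \frac{o^{2}}{3} + \frac{5 o}{3}$)
$M{\left(-4 \right)} O{\left(8 \right)} = \left(- \frac{2}{3} + \frac{\left(-4\right)^{2}}{3} + \frac{5}{3} \left(-4\right)\right) \left(4 - 8 - 2 \cdot 8^{2}\right) = \left(- \frac{2}{3} + \frac{1}{3} \cdot 16 - \frac{20}{3}\right) \left(4 - 8 - 128\right) = \left(- \frac{2}{3} + \frac{16}{3} - \frac{20}{3}\right) \left(4 - 8 - 128\right) = \left(-2\right) \left(-132\right) = 264$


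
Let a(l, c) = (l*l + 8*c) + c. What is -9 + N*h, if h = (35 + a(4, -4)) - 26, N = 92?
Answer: -1021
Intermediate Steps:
a(l, c) = l**2 + 9*c (a(l, c) = (l**2 + 8*c) + c = l**2 + 9*c)
h = -11 (h = (35 + (4**2 + 9*(-4))) - 26 = (35 + (16 - 36)) - 26 = (35 - 20) - 26 = 15 - 26 = -11)
-9 + N*h = -9 + 92*(-11) = -9 - 1012 = -1021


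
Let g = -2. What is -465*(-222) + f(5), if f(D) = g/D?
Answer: 516148/5 ≈ 1.0323e+5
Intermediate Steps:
f(D) = -2/D
-465*(-222) + f(5) = -465*(-222) - 2/5 = 103230 - 2*⅕ = 103230 - ⅖ = 516148/5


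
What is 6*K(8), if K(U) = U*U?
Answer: 384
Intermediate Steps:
K(U) = U²
6*K(8) = 6*8² = 6*64 = 384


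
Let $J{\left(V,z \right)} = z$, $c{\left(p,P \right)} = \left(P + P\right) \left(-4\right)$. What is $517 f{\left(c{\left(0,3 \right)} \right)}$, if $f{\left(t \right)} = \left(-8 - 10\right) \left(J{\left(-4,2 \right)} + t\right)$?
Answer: $204732$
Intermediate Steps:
$c{\left(p,P \right)} = - 8 P$ ($c{\left(p,P \right)} = 2 P \left(-4\right) = - 8 P$)
$f{\left(t \right)} = -36 - 18 t$ ($f{\left(t \right)} = \left(-8 - 10\right) \left(2 + t\right) = - 18 \left(2 + t\right) = -36 - 18 t$)
$517 f{\left(c{\left(0,3 \right)} \right)} = 517 \left(-36 - 18 \left(\left(-8\right) 3\right)\right) = 517 \left(-36 - -432\right) = 517 \left(-36 + 432\right) = 517 \cdot 396 = 204732$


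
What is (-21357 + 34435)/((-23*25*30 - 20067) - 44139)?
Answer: -6539/40728 ≈ -0.16055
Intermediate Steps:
(-21357 + 34435)/((-23*25*30 - 20067) - 44139) = 13078/((-575*30 - 20067) - 44139) = 13078/((-17250 - 20067) - 44139) = 13078/(-37317 - 44139) = 13078/(-81456) = 13078*(-1/81456) = -6539/40728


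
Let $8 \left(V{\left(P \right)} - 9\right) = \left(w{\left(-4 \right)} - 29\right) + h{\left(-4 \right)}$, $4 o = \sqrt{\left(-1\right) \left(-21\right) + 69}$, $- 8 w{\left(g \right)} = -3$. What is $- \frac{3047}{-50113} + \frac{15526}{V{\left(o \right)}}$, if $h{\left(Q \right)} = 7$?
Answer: $\frac{49796711973}{20195539} \approx 2465.7$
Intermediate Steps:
$w{\left(g \right)} = \frac{3}{8}$ ($w{\left(g \right)} = \left(- \frac{1}{8}\right) \left(-3\right) = \frac{3}{8}$)
$o = \frac{3 \sqrt{10}}{4}$ ($o = \frac{\sqrt{\left(-1\right) \left(-21\right) + 69}}{4} = \frac{\sqrt{21 + 69}}{4} = \frac{\sqrt{90}}{4} = \frac{3 \sqrt{10}}{4} \approx 2.3717$)
$V{\left(P \right)} = \frac{403}{64}$ ($V{\left(P \right)} = 9 + \frac{\left(\frac{3}{8} - 29\right) + 7}{8} = 9 + \frac{- \frac{229}{8} + 7}{8} = 9 + \frac{1}{8} \left(- \frac{173}{8}\right) = 9 - \frac{173}{64} = \frac{403}{64}$)
$- \frac{3047}{-50113} + \frac{15526}{V{\left(o \right)}} = - \frac{3047}{-50113} + \frac{15526}{\frac{403}{64}} = \left(-3047\right) \left(- \frac{1}{50113}\right) + 15526 \cdot \frac{64}{403} = \frac{3047}{50113} + \frac{993664}{403} = \frac{49796711973}{20195539}$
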